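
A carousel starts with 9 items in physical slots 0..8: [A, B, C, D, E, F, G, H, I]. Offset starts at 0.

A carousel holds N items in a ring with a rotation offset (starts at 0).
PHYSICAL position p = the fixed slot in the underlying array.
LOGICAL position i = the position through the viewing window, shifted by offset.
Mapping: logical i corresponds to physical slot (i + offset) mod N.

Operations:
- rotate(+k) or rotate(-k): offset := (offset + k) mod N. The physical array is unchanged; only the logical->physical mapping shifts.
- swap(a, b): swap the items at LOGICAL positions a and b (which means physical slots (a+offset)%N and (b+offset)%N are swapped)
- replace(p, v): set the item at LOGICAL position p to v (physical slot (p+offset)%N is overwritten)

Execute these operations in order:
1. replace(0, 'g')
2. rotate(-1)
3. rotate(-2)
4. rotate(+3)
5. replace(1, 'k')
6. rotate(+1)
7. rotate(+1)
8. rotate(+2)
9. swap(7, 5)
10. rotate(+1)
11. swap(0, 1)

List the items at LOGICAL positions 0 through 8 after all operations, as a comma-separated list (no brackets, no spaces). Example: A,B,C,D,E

After op 1 (replace(0, 'g')): offset=0, physical=[g,B,C,D,E,F,G,H,I], logical=[g,B,C,D,E,F,G,H,I]
After op 2 (rotate(-1)): offset=8, physical=[g,B,C,D,E,F,G,H,I], logical=[I,g,B,C,D,E,F,G,H]
After op 3 (rotate(-2)): offset=6, physical=[g,B,C,D,E,F,G,H,I], logical=[G,H,I,g,B,C,D,E,F]
After op 4 (rotate(+3)): offset=0, physical=[g,B,C,D,E,F,G,H,I], logical=[g,B,C,D,E,F,G,H,I]
After op 5 (replace(1, 'k')): offset=0, physical=[g,k,C,D,E,F,G,H,I], logical=[g,k,C,D,E,F,G,H,I]
After op 6 (rotate(+1)): offset=1, physical=[g,k,C,D,E,F,G,H,I], logical=[k,C,D,E,F,G,H,I,g]
After op 7 (rotate(+1)): offset=2, physical=[g,k,C,D,E,F,G,H,I], logical=[C,D,E,F,G,H,I,g,k]
After op 8 (rotate(+2)): offset=4, physical=[g,k,C,D,E,F,G,H,I], logical=[E,F,G,H,I,g,k,C,D]
After op 9 (swap(7, 5)): offset=4, physical=[C,k,g,D,E,F,G,H,I], logical=[E,F,G,H,I,C,k,g,D]
After op 10 (rotate(+1)): offset=5, physical=[C,k,g,D,E,F,G,H,I], logical=[F,G,H,I,C,k,g,D,E]
After op 11 (swap(0, 1)): offset=5, physical=[C,k,g,D,E,G,F,H,I], logical=[G,F,H,I,C,k,g,D,E]

Answer: G,F,H,I,C,k,g,D,E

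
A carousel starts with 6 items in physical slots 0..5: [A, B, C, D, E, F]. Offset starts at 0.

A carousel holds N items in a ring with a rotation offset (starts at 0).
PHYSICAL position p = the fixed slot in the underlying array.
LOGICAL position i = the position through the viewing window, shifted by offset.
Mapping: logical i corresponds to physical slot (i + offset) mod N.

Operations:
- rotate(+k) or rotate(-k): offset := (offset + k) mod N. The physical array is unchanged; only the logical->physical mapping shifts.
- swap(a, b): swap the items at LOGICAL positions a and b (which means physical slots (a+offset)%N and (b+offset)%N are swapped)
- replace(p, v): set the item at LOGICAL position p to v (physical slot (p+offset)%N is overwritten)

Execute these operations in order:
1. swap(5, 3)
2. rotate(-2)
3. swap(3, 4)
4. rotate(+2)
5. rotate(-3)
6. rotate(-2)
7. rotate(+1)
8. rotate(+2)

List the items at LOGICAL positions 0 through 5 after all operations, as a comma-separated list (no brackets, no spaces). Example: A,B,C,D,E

Answer: E,D,A,C,B,F

Derivation:
After op 1 (swap(5, 3)): offset=0, physical=[A,B,C,F,E,D], logical=[A,B,C,F,E,D]
After op 2 (rotate(-2)): offset=4, physical=[A,B,C,F,E,D], logical=[E,D,A,B,C,F]
After op 3 (swap(3, 4)): offset=4, physical=[A,C,B,F,E,D], logical=[E,D,A,C,B,F]
After op 4 (rotate(+2)): offset=0, physical=[A,C,B,F,E,D], logical=[A,C,B,F,E,D]
After op 5 (rotate(-3)): offset=3, physical=[A,C,B,F,E,D], logical=[F,E,D,A,C,B]
After op 6 (rotate(-2)): offset=1, physical=[A,C,B,F,E,D], logical=[C,B,F,E,D,A]
After op 7 (rotate(+1)): offset=2, physical=[A,C,B,F,E,D], logical=[B,F,E,D,A,C]
After op 8 (rotate(+2)): offset=4, physical=[A,C,B,F,E,D], logical=[E,D,A,C,B,F]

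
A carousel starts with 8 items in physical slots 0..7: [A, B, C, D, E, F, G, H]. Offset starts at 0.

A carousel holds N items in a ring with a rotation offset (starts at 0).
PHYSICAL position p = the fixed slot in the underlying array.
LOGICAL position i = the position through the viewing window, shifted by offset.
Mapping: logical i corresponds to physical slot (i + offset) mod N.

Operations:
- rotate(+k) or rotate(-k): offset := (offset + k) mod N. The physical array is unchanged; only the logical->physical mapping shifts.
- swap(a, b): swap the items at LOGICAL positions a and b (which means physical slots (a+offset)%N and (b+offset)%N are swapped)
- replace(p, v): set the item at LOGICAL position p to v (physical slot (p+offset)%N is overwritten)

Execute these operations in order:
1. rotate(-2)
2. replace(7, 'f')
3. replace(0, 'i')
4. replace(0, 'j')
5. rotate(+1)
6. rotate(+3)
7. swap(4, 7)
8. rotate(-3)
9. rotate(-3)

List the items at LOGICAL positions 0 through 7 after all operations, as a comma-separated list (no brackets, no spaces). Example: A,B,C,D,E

After op 1 (rotate(-2)): offset=6, physical=[A,B,C,D,E,F,G,H], logical=[G,H,A,B,C,D,E,F]
After op 2 (replace(7, 'f')): offset=6, physical=[A,B,C,D,E,f,G,H], logical=[G,H,A,B,C,D,E,f]
After op 3 (replace(0, 'i')): offset=6, physical=[A,B,C,D,E,f,i,H], logical=[i,H,A,B,C,D,E,f]
After op 4 (replace(0, 'j')): offset=6, physical=[A,B,C,D,E,f,j,H], logical=[j,H,A,B,C,D,E,f]
After op 5 (rotate(+1)): offset=7, physical=[A,B,C,D,E,f,j,H], logical=[H,A,B,C,D,E,f,j]
After op 6 (rotate(+3)): offset=2, physical=[A,B,C,D,E,f,j,H], logical=[C,D,E,f,j,H,A,B]
After op 7 (swap(4, 7)): offset=2, physical=[A,j,C,D,E,f,B,H], logical=[C,D,E,f,B,H,A,j]
After op 8 (rotate(-3)): offset=7, physical=[A,j,C,D,E,f,B,H], logical=[H,A,j,C,D,E,f,B]
After op 9 (rotate(-3)): offset=4, physical=[A,j,C,D,E,f,B,H], logical=[E,f,B,H,A,j,C,D]

Answer: E,f,B,H,A,j,C,D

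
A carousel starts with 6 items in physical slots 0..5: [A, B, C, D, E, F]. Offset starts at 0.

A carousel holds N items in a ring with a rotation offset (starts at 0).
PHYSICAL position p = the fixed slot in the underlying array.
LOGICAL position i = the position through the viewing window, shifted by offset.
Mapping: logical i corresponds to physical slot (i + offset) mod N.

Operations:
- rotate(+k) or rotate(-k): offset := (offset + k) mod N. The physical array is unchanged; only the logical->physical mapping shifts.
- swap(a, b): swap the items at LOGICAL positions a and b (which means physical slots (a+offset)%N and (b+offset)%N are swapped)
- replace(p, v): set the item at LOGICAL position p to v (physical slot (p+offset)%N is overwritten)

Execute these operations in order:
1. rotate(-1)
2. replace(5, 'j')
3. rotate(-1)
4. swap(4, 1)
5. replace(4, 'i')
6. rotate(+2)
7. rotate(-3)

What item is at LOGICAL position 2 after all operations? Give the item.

After op 1 (rotate(-1)): offset=5, physical=[A,B,C,D,E,F], logical=[F,A,B,C,D,E]
After op 2 (replace(5, 'j')): offset=5, physical=[A,B,C,D,j,F], logical=[F,A,B,C,D,j]
After op 3 (rotate(-1)): offset=4, physical=[A,B,C,D,j,F], logical=[j,F,A,B,C,D]
After op 4 (swap(4, 1)): offset=4, physical=[A,B,F,D,j,C], logical=[j,C,A,B,F,D]
After op 5 (replace(4, 'i')): offset=4, physical=[A,B,i,D,j,C], logical=[j,C,A,B,i,D]
After op 6 (rotate(+2)): offset=0, physical=[A,B,i,D,j,C], logical=[A,B,i,D,j,C]
After op 7 (rotate(-3)): offset=3, physical=[A,B,i,D,j,C], logical=[D,j,C,A,B,i]

Answer: C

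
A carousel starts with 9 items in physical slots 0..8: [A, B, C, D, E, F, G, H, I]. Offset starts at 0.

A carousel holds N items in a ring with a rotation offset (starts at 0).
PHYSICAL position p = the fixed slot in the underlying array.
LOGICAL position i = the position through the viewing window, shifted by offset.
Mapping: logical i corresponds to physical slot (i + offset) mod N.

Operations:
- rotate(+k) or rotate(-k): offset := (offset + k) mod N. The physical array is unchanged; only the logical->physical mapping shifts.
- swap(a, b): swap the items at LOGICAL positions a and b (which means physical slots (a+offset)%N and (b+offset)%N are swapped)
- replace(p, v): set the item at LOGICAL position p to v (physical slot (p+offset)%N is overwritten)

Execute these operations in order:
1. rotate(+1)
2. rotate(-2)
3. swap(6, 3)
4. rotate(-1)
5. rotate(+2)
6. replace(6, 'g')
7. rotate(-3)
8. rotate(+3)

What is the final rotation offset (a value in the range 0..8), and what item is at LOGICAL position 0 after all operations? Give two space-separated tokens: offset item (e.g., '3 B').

After op 1 (rotate(+1)): offset=1, physical=[A,B,C,D,E,F,G,H,I], logical=[B,C,D,E,F,G,H,I,A]
After op 2 (rotate(-2)): offset=8, physical=[A,B,C,D,E,F,G,H,I], logical=[I,A,B,C,D,E,F,G,H]
After op 3 (swap(6, 3)): offset=8, physical=[A,B,F,D,E,C,G,H,I], logical=[I,A,B,F,D,E,C,G,H]
After op 4 (rotate(-1)): offset=7, physical=[A,B,F,D,E,C,G,H,I], logical=[H,I,A,B,F,D,E,C,G]
After op 5 (rotate(+2)): offset=0, physical=[A,B,F,D,E,C,G,H,I], logical=[A,B,F,D,E,C,G,H,I]
After op 6 (replace(6, 'g')): offset=0, physical=[A,B,F,D,E,C,g,H,I], logical=[A,B,F,D,E,C,g,H,I]
After op 7 (rotate(-3)): offset=6, physical=[A,B,F,D,E,C,g,H,I], logical=[g,H,I,A,B,F,D,E,C]
After op 8 (rotate(+3)): offset=0, physical=[A,B,F,D,E,C,g,H,I], logical=[A,B,F,D,E,C,g,H,I]

Answer: 0 A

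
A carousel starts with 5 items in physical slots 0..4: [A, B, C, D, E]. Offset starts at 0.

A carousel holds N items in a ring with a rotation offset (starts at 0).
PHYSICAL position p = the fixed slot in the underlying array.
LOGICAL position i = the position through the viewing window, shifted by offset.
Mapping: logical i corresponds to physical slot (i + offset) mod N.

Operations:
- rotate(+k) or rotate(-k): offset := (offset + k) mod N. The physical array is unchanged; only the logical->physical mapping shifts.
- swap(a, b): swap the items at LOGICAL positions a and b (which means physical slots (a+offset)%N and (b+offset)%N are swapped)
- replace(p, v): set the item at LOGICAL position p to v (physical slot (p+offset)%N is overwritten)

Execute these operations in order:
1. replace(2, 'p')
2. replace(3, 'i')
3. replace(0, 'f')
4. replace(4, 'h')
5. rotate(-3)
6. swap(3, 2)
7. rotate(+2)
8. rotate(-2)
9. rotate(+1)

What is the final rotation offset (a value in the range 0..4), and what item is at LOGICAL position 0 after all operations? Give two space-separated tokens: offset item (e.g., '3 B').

Answer: 3 i

Derivation:
After op 1 (replace(2, 'p')): offset=0, physical=[A,B,p,D,E], logical=[A,B,p,D,E]
After op 2 (replace(3, 'i')): offset=0, physical=[A,B,p,i,E], logical=[A,B,p,i,E]
After op 3 (replace(0, 'f')): offset=0, physical=[f,B,p,i,E], logical=[f,B,p,i,E]
After op 4 (replace(4, 'h')): offset=0, physical=[f,B,p,i,h], logical=[f,B,p,i,h]
After op 5 (rotate(-3)): offset=2, physical=[f,B,p,i,h], logical=[p,i,h,f,B]
After op 6 (swap(3, 2)): offset=2, physical=[h,B,p,i,f], logical=[p,i,f,h,B]
After op 7 (rotate(+2)): offset=4, physical=[h,B,p,i,f], logical=[f,h,B,p,i]
After op 8 (rotate(-2)): offset=2, physical=[h,B,p,i,f], logical=[p,i,f,h,B]
After op 9 (rotate(+1)): offset=3, physical=[h,B,p,i,f], logical=[i,f,h,B,p]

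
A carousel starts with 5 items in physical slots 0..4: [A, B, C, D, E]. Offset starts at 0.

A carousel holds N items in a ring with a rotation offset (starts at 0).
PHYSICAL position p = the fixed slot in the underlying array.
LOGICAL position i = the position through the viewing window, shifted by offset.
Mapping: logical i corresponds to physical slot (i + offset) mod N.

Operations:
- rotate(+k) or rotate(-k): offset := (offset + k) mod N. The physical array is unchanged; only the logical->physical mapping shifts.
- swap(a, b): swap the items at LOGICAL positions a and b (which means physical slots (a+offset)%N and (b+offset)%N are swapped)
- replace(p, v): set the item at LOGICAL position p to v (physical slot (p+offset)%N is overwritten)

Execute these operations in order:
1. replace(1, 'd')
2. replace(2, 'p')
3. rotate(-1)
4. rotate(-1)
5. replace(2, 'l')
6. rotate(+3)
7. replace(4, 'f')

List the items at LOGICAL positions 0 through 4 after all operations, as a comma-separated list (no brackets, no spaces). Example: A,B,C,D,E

After op 1 (replace(1, 'd')): offset=0, physical=[A,d,C,D,E], logical=[A,d,C,D,E]
After op 2 (replace(2, 'p')): offset=0, physical=[A,d,p,D,E], logical=[A,d,p,D,E]
After op 3 (rotate(-1)): offset=4, physical=[A,d,p,D,E], logical=[E,A,d,p,D]
After op 4 (rotate(-1)): offset=3, physical=[A,d,p,D,E], logical=[D,E,A,d,p]
After op 5 (replace(2, 'l')): offset=3, physical=[l,d,p,D,E], logical=[D,E,l,d,p]
After op 6 (rotate(+3)): offset=1, physical=[l,d,p,D,E], logical=[d,p,D,E,l]
After op 7 (replace(4, 'f')): offset=1, physical=[f,d,p,D,E], logical=[d,p,D,E,f]

Answer: d,p,D,E,f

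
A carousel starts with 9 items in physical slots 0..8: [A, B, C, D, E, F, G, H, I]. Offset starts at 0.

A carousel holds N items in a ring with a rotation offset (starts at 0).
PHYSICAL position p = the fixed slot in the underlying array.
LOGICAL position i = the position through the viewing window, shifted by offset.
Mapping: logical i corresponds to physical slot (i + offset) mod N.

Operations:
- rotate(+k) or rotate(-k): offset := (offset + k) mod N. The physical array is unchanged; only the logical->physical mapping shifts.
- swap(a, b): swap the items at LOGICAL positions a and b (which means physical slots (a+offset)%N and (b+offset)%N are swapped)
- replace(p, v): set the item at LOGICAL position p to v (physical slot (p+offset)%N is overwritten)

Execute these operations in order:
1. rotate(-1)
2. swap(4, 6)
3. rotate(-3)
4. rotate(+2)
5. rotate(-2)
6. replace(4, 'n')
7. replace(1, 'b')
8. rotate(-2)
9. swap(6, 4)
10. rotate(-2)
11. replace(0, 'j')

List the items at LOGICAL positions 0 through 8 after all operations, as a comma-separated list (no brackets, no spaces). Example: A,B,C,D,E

After op 1 (rotate(-1)): offset=8, physical=[A,B,C,D,E,F,G,H,I], logical=[I,A,B,C,D,E,F,G,H]
After op 2 (swap(4, 6)): offset=8, physical=[A,B,C,F,E,D,G,H,I], logical=[I,A,B,C,F,E,D,G,H]
After op 3 (rotate(-3)): offset=5, physical=[A,B,C,F,E,D,G,H,I], logical=[D,G,H,I,A,B,C,F,E]
After op 4 (rotate(+2)): offset=7, physical=[A,B,C,F,E,D,G,H,I], logical=[H,I,A,B,C,F,E,D,G]
After op 5 (rotate(-2)): offset=5, physical=[A,B,C,F,E,D,G,H,I], logical=[D,G,H,I,A,B,C,F,E]
After op 6 (replace(4, 'n')): offset=5, physical=[n,B,C,F,E,D,G,H,I], logical=[D,G,H,I,n,B,C,F,E]
After op 7 (replace(1, 'b')): offset=5, physical=[n,B,C,F,E,D,b,H,I], logical=[D,b,H,I,n,B,C,F,E]
After op 8 (rotate(-2)): offset=3, physical=[n,B,C,F,E,D,b,H,I], logical=[F,E,D,b,H,I,n,B,C]
After op 9 (swap(6, 4)): offset=3, physical=[H,B,C,F,E,D,b,n,I], logical=[F,E,D,b,n,I,H,B,C]
After op 10 (rotate(-2)): offset=1, physical=[H,B,C,F,E,D,b,n,I], logical=[B,C,F,E,D,b,n,I,H]
After op 11 (replace(0, 'j')): offset=1, physical=[H,j,C,F,E,D,b,n,I], logical=[j,C,F,E,D,b,n,I,H]

Answer: j,C,F,E,D,b,n,I,H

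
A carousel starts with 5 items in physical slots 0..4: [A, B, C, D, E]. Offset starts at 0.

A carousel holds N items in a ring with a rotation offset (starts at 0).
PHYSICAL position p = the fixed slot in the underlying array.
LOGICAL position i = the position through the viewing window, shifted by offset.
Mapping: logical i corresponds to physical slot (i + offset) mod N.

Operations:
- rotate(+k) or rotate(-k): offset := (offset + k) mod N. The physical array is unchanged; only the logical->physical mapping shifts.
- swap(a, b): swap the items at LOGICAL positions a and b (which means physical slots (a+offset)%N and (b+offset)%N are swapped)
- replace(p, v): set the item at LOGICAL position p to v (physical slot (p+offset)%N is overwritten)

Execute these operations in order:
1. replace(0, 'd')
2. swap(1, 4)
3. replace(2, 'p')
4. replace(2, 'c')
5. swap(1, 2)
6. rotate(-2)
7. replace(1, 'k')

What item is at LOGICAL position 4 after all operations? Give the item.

After op 1 (replace(0, 'd')): offset=0, physical=[d,B,C,D,E], logical=[d,B,C,D,E]
After op 2 (swap(1, 4)): offset=0, physical=[d,E,C,D,B], logical=[d,E,C,D,B]
After op 3 (replace(2, 'p')): offset=0, physical=[d,E,p,D,B], logical=[d,E,p,D,B]
After op 4 (replace(2, 'c')): offset=0, physical=[d,E,c,D,B], logical=[d,E,c,D,B]
After op 5 (swap(1, 2)): offset=0, physical=[d,c,E,D,B], logical=[d,c,E,D,B]
After op 6 (rotate(-2)): offset=3, physical=[d,c,E,D,B], logical=[D,B,d,c,E]
After op 7 (replace(1, 'k')): offset=3, physical=[d,c,E,D,k], logical=[D,k,d,c,E]

Answer: E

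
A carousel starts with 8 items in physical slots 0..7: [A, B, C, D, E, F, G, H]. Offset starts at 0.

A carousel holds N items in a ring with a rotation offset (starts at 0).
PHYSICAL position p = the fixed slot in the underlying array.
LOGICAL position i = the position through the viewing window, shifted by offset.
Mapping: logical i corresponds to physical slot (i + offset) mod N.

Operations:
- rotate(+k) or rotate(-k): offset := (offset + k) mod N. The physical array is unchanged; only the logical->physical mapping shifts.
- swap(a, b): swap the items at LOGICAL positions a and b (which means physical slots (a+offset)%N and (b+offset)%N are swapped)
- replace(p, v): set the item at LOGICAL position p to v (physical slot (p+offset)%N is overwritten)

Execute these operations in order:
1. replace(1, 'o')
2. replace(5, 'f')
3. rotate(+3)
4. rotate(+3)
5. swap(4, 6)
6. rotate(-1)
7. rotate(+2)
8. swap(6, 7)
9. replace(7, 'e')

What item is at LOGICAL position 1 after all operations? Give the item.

Answer: A

Derivation:
After op 1 (replace(1, 'o')): offset=0, physical=[A,o,C,D,E,F,G,H], logical=[A,o,C,D,E,F,G,H]
After op 2 (replace(5, 'f')): offset=0, physical=[A,o,C,D,E,f,G,H], logical=[A,o,C,D,E,f,G,H]
After op 3 (rotate(+3)): offset=3, physical=[A,o,C,D,E,f,G,H], logical=[D,E,f,G,H,A,o,C]
After op 4 (rotate(+3)): offset=6, physical=[A,o,C,D,E,f,G,H], logical=[G,H,A,o,C,D,E,f]
After op 5 (swap(4, 6)): offset=6, physical=[A,o,E,D,C,f,G,H], logical=[G,H,A,o,E,D,C,f]
After op 6 (rotate(-1)): offset=5, physical=[A,o,E,D,C,f,G,H], logical=[f,G,H,A,o,E,D,C]
After op 7 (rotate(+2)): offset=7, physical=[A,o,E,D,C,f,G,H], logical=[H,A,o,E,D,C,f,G]
After op 8 (swap(6, 7)): offset=7, physical=[A,o,E,D,C,G,f,H], logical=[H,A,o,E,D,C,G,f]
After op 9 (replace(7, 'e')): offset=7, physical=[A,o,E,D,C,G,e,H], logical=[H,A,o,E,D,C,G,e]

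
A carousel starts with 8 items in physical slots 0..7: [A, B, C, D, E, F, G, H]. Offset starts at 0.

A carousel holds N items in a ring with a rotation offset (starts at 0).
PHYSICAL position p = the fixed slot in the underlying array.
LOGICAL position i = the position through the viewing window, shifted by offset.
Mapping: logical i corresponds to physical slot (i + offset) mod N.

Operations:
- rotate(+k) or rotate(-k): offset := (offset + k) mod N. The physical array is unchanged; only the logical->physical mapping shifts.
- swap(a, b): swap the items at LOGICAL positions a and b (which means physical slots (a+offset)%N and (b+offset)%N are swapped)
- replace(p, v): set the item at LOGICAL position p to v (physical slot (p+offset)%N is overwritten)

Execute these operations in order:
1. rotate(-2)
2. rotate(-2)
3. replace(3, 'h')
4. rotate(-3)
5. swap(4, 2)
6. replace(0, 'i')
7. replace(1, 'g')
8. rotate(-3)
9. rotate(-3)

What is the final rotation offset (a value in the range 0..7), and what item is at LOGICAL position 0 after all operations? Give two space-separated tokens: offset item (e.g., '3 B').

Answer: 3 F

Derivation:
After op 1 (rotate(-2)): offset=6, physical=[A,B,C,D,E,F,G,H], logical=[G,H,A,B,C,D,E,F]
After op 2 (rotate(-2)): offset=4, physical=[A,B,C,D,E,F,G,H], logical=[E,F,G,H,A,B,C,D]
After op 3 (replace(3, 'h')): offset=4, physical=[A,B,C,D,E,F,G,h], logical=[E,F,G,h,A,B,C,D]
After op 4 (rotate(-3)): offset=1, physical=[A,B,C,D,E,F,G,h], logical=[B,C,D,E,F,G,h,A]
After op 5 (swap(4, 2)): offset=1, physical=[A,B,C,F,E,D,G,h], logical=[B,C,F,E,D,G,h,A]
After op 6 (replace(0, 'i')): offset=1, physical=[A,i,C,F,E,D,G,h], logical=[i,C,F,E,D,G,h,A]
After op 7 (replace(1, 'g')): offset=1, physical=[A,i,g,F,E,D,G,h], logical=[i,g,F,E,D,G,h,A]
After op 8 (rotate(-3)): offset=6, physical=[A,i,g,F,E,D,G,h], logical=[G,h,A,i,g,F,E,D]
After op 9 (rotate(-3)): offset=3, physical=[A,i,g,F,E,D,G,h], logical=[F,E,D,G,h,A,i,g]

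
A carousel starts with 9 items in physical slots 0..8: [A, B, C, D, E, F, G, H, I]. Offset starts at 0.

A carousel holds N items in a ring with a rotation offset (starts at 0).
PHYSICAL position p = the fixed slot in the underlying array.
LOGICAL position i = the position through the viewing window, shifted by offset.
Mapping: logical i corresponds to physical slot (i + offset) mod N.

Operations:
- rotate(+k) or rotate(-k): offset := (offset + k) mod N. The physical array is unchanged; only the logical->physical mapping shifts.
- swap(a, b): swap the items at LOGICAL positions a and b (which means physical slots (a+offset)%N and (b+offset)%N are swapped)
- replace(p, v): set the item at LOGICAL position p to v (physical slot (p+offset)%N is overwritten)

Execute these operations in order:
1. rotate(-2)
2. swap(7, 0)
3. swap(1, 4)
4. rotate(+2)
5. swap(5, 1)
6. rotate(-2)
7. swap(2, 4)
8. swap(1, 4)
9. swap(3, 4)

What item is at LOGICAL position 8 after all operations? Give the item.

After op 1 (rotate(-2)): offset=7, physical=[A,B,C,D,E,F,G,H,I], logical=[H,I,A,B,C,D,E,F,G]
After op 2 (swap(7, 0)): offset=7, physical=[A,B,C,D,E,H,G,F,I], logical=[F,I,A,B,C,D,E,H,G]
After op 3 (swap(1, 4)): offset=7, physical=[A,B,I,D,E,H,G,F,C], logical=[F,C,A,B,I,D,E,H,G]
After op 4 (rotate(+2)): offset=0, physical=[A,B,I,D,E,H,G,F,C], logical=[A,B,I,D,E,H,G,F,C]
After op 5 (swap(5, 1)): offset=0, physical=[A,H,I,D,E,B,G,F,C], logical=[A,H,I,D,E,B,G,F,C]
After op 6 (rotate(-2)): offset=7, physical=[A,H,I,D,E,B,G,F,C], logical=[F,C,A,H,I,D,E,B,G]
After op 7 (swap(2, 4)): offset=7, physical=[I,H,A,D,E,B,G,F,C], logical=[F,C,I,H,A,D,E,B,G]
After op 8 (swap(1, 4)): offset=7, physical=[I,H,C,D,E,B,G,F,A], logical=[F,A,I,H,C,D,E,B,G]
After op 9 (swap(3, 4)): offset=7, physical=[I,C,H,D,E,B,G,F,A], logical=[F,A,I,C,H,D,E,B,G]

Answer: G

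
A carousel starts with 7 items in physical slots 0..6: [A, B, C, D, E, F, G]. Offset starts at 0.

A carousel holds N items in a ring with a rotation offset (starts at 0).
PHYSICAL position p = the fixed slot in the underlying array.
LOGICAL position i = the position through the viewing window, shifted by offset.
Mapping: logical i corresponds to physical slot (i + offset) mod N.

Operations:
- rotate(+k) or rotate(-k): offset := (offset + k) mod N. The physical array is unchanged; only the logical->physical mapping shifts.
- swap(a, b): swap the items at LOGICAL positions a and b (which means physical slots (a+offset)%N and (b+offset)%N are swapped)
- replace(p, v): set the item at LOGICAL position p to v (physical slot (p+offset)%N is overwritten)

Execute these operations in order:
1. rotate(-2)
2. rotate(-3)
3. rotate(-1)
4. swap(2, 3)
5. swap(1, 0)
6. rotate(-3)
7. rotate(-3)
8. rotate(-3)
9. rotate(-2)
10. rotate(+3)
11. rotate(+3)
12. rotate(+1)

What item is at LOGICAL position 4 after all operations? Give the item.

After op 1 (rotate(-2)): offset=5, physical=[A,B,C,D,E,F,G], logical=[F,G,A,B,C,D,E]
After op 2 (rotate(-3)): offset=2, physical=[A,B,C,D,E,F,G], logical=[C,D,E,F,G,A,B]
After op 3 (rotate(-1)): offset=1, physical=[A,B,C,D,E,F,G], logical=[B,C,D,E,F,G,A]
After op 4 (swap(2, 3)): offset=1, physical=[A,B,C,E,D,F,G], logical=[B,C,E,D,F,G,A]
After op 5 (swap(1, 0)): offset=1, physical=[A,C,B,E,D,F,G], logical=[C,B,E,D,F,G,A]
After op 6 (rotate(-3)): offset=5, physical=[A,C,B,E,D,F,G], logical=[F,G,A,C,B,E,D]
After op 7 (rotate(-3)): offset=2, physical=[A,C,B,E,D,F,G], logical=[B,E,D,F,G,A,C]
After op 8 (rotate(-3)): offset=6, physical=[A,C,B,E,D,F,G], logical=[G,A,C,B,E,D,F]
After op 9 (rotate(-2)): offset=4, physical=[A,C,B,E,D,F,G], logical=[D,F,G,A,C,B,E]
After op 10 (rotate(+3)): offset=0, physical=[A,C,B,E,D,F,G], logical=[A,C,B,E,D,F,G]
After op 11 (rotate(+3)): offset=3, physical=[A,C,B,E,D,F,G], logical=[E,D,F,G,A,C,B]
After op 12 (rotate(+1)): offset=4, physical=[A,C,B,E,D,F,G], logical=[D,F,G,A,C,B,E]

Answer: C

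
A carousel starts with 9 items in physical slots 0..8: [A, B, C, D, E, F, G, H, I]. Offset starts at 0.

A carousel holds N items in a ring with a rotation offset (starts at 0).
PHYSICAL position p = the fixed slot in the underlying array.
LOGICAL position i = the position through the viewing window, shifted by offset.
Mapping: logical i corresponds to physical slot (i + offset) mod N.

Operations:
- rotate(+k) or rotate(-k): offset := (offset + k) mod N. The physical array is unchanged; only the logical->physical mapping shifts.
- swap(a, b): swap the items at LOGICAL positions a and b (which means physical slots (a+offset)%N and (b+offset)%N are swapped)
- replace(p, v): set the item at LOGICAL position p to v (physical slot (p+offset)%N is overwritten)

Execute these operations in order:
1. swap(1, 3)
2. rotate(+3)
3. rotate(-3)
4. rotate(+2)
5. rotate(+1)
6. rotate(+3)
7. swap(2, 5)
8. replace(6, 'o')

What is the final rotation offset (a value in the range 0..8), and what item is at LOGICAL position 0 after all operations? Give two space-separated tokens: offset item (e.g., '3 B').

After op 1 (swap(1, 3)): offset=0, physical=[A,D,C,B,E,F,G,H,I], logical=[A,D,C,B,E,F,G,H,I]
After op 2 (rotate(+3)): offset=3, physical=[A,D,C,B,E,F,G,H,I], logical=[B,E,F,G,H,I,A,D,C]
After op 3 (rotate(-3)): offset=0, physical=[A,D,C,B,E,F,G,H,I], logical=[A,D,C,B,E,F,G,H,I]
After op 4 (rotate(+2)): offset=2, physical=[A,D,C,B,E,F,G,H,I], logical=[C,B,E,F,G,H,I,A,D]
After op 5 (rotate(+1)): offset=3, physical=[A,D,C,B,E,F,G,H,I], logical=[B,E,F,G,H,I,A,D,C]
After op 6 (rotate(+3)): offset=6, physical=[A,D,C,B,E,F,G,H,I], logical=[G,H,I,A,D,C,B,E,F]
After op 7 (swap(2, 5)): offset=6, physical=[A,D,I,B,E,F,G,H,C], logical=[G,H,C,A,D,I,B,E,F]
After op 8 (replace(6, 'o')): offset=6, physical=[A,D,I,o,E,F,G,H,C], logical=[G,H,C,A,D,I,o,E,F]

Answer: 6 G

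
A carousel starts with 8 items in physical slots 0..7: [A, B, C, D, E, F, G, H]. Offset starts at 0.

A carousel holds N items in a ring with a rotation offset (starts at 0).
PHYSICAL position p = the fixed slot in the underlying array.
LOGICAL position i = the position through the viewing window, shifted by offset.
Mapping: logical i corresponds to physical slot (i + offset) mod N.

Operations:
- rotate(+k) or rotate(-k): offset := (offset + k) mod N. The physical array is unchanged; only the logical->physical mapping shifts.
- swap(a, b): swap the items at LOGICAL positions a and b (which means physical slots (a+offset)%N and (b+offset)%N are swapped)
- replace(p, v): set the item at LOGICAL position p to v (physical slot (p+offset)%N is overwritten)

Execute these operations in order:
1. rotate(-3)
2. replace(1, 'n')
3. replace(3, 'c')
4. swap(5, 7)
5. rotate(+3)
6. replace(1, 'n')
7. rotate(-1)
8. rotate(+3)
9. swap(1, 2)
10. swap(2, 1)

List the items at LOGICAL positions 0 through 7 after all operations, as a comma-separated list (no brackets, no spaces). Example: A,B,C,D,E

After op 1 (rotate(-3)): offset=5, physical=[A,B,C,D,E,F,G,H], logical=[F,G,H,A,B,C,D,E]
After op 2 (replace(1, 'n')): offset=5, physical=[A,B,C,D,E,F,n,H], logical=[F,n,H,A,B,C,D,E]
After op 3 (replace(3, 'c')): offset=5, physical=[c,B,C,D,E,F,n,H], logical=[F,n,H,c,B,C,D,E]
After op 4 (swap(5, 7)): offset=5, physical=[c,B,E,D,C,F,n,H], logical=[F,n,H,c,B,E,D,C]
After op 5 (rotate(+3)): offset=0, physical=[c,B,E,D,C,F,n,H], logical=[c,B,E,D,C,F,n,H]
After op 6 (replace(1, 'n')): offset=0, physical=[c,n,E,D,C,F,n,H], logical=[c,n,E,D,C,F,n,H]
After op 7 (rotate(-1)): offset=7, physical=[c,n,E,D,C,F,n,H], logical=[H,c,n,E,D,C,F,n]
After op 8 (rotate(+3)): offset=2, physical=[c,n,E,D,C,F,n,H], logical=[E,D,C,F,n,H,c,n]
After op 9 (swap(1, 2)): offset=2, physical=[c,n,E,C,D,F,n,H], logical=[E,C,D,F,n,H,c,n]
After op 10 (swap(2, 1)): offset=2, physical=[c,n,E,D,C,F,n,H], logical=[E,D,C,F,n,H,c,n]

Answer: E,D,C,F,n,H,c,n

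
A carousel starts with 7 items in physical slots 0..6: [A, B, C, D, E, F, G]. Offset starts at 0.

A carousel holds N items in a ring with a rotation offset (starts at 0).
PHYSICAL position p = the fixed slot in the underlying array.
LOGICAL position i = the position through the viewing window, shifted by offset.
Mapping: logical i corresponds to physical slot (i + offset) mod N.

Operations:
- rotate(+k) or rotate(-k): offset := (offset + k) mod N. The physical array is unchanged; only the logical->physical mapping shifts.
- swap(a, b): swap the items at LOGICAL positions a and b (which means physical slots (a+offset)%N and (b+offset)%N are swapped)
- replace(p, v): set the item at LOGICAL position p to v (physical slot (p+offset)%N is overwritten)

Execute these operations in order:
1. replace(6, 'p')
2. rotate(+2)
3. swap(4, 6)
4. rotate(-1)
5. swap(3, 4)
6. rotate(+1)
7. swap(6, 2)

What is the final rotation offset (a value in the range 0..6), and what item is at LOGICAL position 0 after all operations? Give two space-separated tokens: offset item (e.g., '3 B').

After op 1 (replace(6, 'p')): offset=0, physical=[A,B,C,D,E,F,p], logical=[A,B,C,D,E,F,p]
After op 2 (rotate(+2)): offset=2, physical=[A,B,C,D,E,F,p], logical=[C,D,E,F,p,A,B]
After op 3 (swap(4, 6)): offset=2, physical=[A,p,C,D,E,F,B], logical=[C,D,E,F,B,A,p]
After op 4 (rotate(-1)): offset=1, physical=[A,p,C,D,E,F,B], logical=[p,C,D,E,F,B,A]
After op 5 (swap(3, 4)): offset=1, physical=[A,p,C,D,F,E,B], logical=[p,C,D,F,E,B,A]
After op 6 (rotate(+1)): offset=2, physical=[A,p,C,D,F,E,B], logical=[C,D,F,E,B,A,p]
After op 7 (swap(6, 2)): offset=2, physical=[A,F,C,D,p,E,B], logical=[C,D,p,E,B,A,F]

Answer: 2 C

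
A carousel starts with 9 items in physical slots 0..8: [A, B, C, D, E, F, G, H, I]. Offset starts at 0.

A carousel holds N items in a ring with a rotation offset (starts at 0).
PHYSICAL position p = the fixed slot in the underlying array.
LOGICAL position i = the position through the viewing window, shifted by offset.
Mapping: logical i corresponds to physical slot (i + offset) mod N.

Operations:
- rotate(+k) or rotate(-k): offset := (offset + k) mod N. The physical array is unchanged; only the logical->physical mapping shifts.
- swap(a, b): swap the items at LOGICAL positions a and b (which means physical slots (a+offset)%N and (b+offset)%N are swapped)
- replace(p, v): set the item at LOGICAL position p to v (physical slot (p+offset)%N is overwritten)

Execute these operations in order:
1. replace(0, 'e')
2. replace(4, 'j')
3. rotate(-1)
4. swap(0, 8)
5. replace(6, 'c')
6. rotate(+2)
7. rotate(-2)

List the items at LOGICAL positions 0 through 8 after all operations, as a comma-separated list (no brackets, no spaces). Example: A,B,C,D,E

Answer: H,e,B,C,D,j,c,G,I

Derivation:
After op 1 (replace(0, 'e')): offset=0, physical=[e,B,C,D,E,F,G,H,I], logical=[e,B,C,D,E,F,G,H,I]
After op 2 (replace(4, 'j')): offset=0, physical=[e,B,C,D,j,F,G,H,I], logical=[e,B,C,D,j,F,G,H,I]
After op 3 (rotate(-1)): offset=8, physical=[e,B,C,D,j,F,G,H,I], logical=[I,e,B,C,D,j,F,G,H]
After op 4 (swap(0, 8)): offset=8, physical=[e,B,C,D,j,F,G,I,H], logical=[H,e,B,C,D,j,F,G,I]
After op 5 (replace(6, 'c')): offset=8, physical=[e,B,C,D,j,c,G,I,H], logical=[H,e,B,C,D,j,c,G,I]
After op 6 (rotate(+2)): offset=1, physical=[e,B,C,D,j,c,G,I,H], logical=[B,C,D,j,c,G,I,H,e]
After op 7 (rotate(-2)): offset=8, physical=[e,B,C,D,j,c,G,I,H], logical=[H,e,B,C,D,j,c,G,I]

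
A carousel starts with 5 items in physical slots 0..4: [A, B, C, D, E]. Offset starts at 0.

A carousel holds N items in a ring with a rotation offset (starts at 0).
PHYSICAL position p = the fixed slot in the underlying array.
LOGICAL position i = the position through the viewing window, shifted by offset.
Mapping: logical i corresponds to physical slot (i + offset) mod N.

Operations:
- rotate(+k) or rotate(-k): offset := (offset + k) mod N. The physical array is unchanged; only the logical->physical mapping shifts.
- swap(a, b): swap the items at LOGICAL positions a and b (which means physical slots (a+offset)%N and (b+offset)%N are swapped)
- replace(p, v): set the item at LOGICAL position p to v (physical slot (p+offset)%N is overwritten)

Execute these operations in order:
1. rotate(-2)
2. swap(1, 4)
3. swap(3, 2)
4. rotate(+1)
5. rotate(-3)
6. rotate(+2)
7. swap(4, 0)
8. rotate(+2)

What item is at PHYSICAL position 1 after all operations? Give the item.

After op 1 (rotate(-2)): offset=3, physical=[A,B,C,D,E], logical=[D,E,A,B,C]
After op 2 (swap(1, 4)): offset=3, physical=[A,B,E,D,C], logical=[D,C,A,B,E]
After op 3 (swap(3, 2)): offset=3, physical=[B,A,E,D,C], logical=[D,C,B,A,E]
After op 4 (rotate(+1)): offset=4, physical=[B,A,E,D,C], logical=[C,B,A,E,D]
After op 5 (rotate(-3)): offset=1, physical=[B,A,E,D,C], logical=[A,E,D,C,B]
After op 6 (rotate(+2)): offset=3, physical=[B,A,E,D,C], logical=[D,C,B,A,E]
After op 7 (swap(4, 0)): offset=3, physical=[B,A,D,E,C], logical=[E,C,B,A,D]
After op 8 (rotate(+2)): offset=0, physical=[B,A,D,E,C], logical=[B,A,D,E,C]

Answer: A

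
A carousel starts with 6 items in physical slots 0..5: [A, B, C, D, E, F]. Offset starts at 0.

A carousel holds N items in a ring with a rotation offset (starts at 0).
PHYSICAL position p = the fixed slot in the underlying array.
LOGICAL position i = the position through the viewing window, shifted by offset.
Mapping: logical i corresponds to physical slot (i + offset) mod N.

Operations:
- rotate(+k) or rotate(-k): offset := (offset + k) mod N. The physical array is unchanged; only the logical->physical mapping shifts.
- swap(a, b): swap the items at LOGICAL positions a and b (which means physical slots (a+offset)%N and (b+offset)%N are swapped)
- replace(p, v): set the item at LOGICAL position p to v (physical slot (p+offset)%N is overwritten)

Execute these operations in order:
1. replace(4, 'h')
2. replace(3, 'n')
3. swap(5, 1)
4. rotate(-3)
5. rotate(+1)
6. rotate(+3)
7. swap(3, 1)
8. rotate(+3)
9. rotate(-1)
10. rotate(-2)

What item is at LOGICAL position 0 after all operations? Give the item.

After op 1 (replace(4, 'h')): offset=0, physical=[A,B,C,D,h,F], logical=[A,B,C,D,h,F]
After op 2 (replace(3, 'n')): offset=0, physical=[A,B,C,n,h,F], logical=[A,B,C,n,h,F]
After op 3 (swap(5, 1)): offset=0, physical=[A,F,C,n,h,B], logical=[A,F,C,n,h,B]
After op 4 (rotate(-3)): offset=3, physical=[A,F,C,n,h,B], logical=[n,h,B,A,F,C]
After op 5 (rotate(+1)): offset=4, physical=[A,F,C,n,h,B], logical=[h,B,A,F,C,n]
After op 6 (rotate(+3)): offset=1, physical=[A,F,C,n,h,B], logical=[F,C,n,h,B,A]
After op 7 (swap(3, 1)): offset=1, physical=[A,F,h,n,C,B], logical=[F,h,n,C,B,A]
After op 8 (rotate(+3)): offset=4, physical=[A,F,h,n,C,B], logical=[C,B,A,F,h,n]
After op 9 (rotate(-1)): offset=3, physical=[A,F,h,n,C,B], logical=[n,C,B,A,F,h]
After op 10 (rotate(-2)): offset=1, physical=[A,F,h,n,C,B], logical=[F,h,n,C,B,A]

Answer: F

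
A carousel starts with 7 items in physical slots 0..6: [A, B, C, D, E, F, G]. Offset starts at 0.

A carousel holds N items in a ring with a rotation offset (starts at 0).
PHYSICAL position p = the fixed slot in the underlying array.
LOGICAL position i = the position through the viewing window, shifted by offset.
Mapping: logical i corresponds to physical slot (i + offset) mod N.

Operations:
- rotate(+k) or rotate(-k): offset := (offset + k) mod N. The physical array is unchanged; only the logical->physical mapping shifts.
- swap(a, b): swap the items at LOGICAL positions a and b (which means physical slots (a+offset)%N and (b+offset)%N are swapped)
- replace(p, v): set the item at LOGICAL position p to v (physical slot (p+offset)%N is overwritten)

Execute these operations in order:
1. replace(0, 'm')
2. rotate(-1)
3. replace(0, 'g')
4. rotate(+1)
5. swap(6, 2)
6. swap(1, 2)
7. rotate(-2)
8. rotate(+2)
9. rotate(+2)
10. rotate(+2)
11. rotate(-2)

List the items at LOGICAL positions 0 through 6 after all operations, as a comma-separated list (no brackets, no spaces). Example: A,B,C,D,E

Answer: B,D,E,F,C,m,g

Derivation:
After op 1 (replace(0, 'm')): offset=0, physical=[m,B,C,D,E,F,G], logical=[m,B,C,D,E,F,G]
After op 2 (rotate(-1)): offset=6, physical=[m,B,C,D,E,F,G], logical=[G,m,B,C,D,E,F]
After op 3 (replace(0, 'g')): offset=6, physical=[m,B,C,D,E,F,g], logical=[g,m,B,C,D,E,F]
After op 4 (rotate(+1)): offset=0, physical=[m,B,C,D,E,F,g], logical=[m,B,C,D,E,F,g]
After op 5 (swap(6, 2)): offset=0, physical=[m,B,g,D,E,F,C], logical=[m,B,g,D,E,F,C]
After op 6 (swap(1, 2)): offset=0, physical=[m,g,B,D,E,F,C], logical=[m,g,B,D,E,F,C]
After op 7 (rotate(-2)): offset=5, physical=[m,g,B,D,E,F,C], logical=[F,C,m,g,B,D,E]
After op 8 (rotate(+2)): offset=0, physical=[m,g,B,D,E,F,C], logical=[m,g,B,D,E,F,C]
After op 9 (rotate(+2)): offset=2, physical=[m,g,B,D,E,F,C], logical=[B,D,E,F,C,m,g]
After op 10 (rotate(+2)): offset=4, physical=[m,g,B,D,E,F,C], logical=[E,F,C,m,g,B,D]
After op 11 (rotate(-2)): offset=2, physical=[m,g,B,D,E,F,C], logical=[B,D,E,F,C,m,g]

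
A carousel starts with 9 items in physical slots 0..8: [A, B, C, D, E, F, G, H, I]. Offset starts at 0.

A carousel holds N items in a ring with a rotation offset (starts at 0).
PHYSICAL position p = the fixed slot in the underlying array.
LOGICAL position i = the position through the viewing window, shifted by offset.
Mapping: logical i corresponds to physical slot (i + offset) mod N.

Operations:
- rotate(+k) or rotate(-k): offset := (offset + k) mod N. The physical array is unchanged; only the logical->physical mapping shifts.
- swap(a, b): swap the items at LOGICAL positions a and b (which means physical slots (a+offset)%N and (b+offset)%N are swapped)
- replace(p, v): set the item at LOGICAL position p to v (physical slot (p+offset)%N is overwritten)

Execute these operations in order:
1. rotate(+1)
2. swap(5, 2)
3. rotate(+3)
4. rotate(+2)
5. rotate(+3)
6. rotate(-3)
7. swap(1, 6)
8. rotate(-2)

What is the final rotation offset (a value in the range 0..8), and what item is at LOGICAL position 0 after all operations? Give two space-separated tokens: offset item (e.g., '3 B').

After op 1 (rotate(+1)): offset=1, physical=[A,B,C,D,E,F,G,H,I], logical=[B,C,D,E,F,G,H,I,A]
After op 2 (swap(5, 2)): offset=1, physical=[A,B,C,G,E,F,D,H,I], logical=[B,C,G,E,F,D,H,I,A]
After op 3 (rotate(+3)): offset=4, physical=[A,B,C,G,E,F,D,H,I], logical=[E,F,D,H,I,A,B,C,G]
After op 4 (rotate(+2)): offset=6, physical=[A,B,C,G,E,F,D,H,I], logical=[D,H,I,A,B,C,G,E,F]
After op 5 (rotate(+3)): offset=0, physical=[A,B,C,G,E,F,D,H,I], logical=[A,B,C,G,E,F,D,H,I]
After op 6 (rotate(-3)): offset=6, physical=[A,B,C,G,E,F,D,H,I], logical=[D,H,I,A,B,C,G,E,F]
After op 7 (swap(1, 6)): offset=6, physical=[A,B,C,H,E,F,D,G,I], logical=[D,G,I,A,B,C,H,E,F]
After op 8 (rotate(-2)): offset=4, physical=[A,B,C,H,E,F,D,G,I], logical=[E,F,D,G,I,A,B,C,H]

Answer: 4 E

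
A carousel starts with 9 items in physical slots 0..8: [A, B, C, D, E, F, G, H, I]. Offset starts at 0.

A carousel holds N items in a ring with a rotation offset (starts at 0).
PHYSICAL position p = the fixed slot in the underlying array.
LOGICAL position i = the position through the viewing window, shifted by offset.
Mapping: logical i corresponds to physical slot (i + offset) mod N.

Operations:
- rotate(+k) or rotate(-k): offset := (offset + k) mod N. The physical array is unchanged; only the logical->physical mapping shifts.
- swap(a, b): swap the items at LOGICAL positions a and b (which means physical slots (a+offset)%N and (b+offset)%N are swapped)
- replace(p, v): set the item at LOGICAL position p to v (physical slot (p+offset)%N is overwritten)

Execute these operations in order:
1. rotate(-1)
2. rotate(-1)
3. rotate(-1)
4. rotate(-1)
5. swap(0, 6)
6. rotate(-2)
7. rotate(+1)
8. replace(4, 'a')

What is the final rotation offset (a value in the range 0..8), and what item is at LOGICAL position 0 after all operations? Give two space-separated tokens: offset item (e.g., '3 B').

After op 1 (rotate(-1)): offset=8, physical=[A,B,C,D,E,F,G,H,I], logical=[I,A,B,C,D,E,F,G,H]
After op 2 (rotate(-1)): offset=7, physical=[A,B,C,D,E,F,G,H,I], logical=[H,I,A,B,C,D,E,F,G]
After op 3 (rotate(-1)): offset=6, physical=[A,B,C,D,E,F,G,H,I], logical=[G,H,I,A,B,C,D,E,F]
After op 4 (rotate(-1)): offset=5, physical=[A,B,C,D,E,F,G,H,I], logical=[F,G,H,I,A,B,C,D,E]
After op 5 (swap(0, 6)): offset=5, physical=[A,B,F,D,E,C,G,H,I], logical=[C,G,H,I,A,B,F,D,E]
After op 6 (rotate(-2)): offset=3, physical=[A,B,F,D,E,C,G,H,I], logical=[D,E,C,G,H,I,A,B,F]
After op 7 (rotate(+1)): offset=4, physical=[A,B,F,D,E,C,G,H,I], logical=[E,C,G,H,I,A,B,F,D]
After op 8 (replace(4, 'a')): offset=4, physical=[A,B,F,D,E,C,G,H,a], logical=[E,C,G,H,a,A,B,F,D]

Answer: 4 E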